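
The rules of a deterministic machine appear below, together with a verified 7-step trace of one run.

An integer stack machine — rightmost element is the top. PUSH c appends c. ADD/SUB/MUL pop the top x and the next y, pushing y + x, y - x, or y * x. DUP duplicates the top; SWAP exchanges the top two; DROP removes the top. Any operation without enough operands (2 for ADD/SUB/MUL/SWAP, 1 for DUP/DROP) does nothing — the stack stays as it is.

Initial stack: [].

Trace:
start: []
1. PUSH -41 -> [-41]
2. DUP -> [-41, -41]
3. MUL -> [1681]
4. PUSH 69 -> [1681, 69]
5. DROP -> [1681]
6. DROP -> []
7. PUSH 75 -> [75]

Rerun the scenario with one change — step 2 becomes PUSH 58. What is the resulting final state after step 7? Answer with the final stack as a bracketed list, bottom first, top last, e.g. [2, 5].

(re-executing from step 2 with the substitution; state before step 2: [-41])
2. PUSH 58 -> [-41, 58]
3. MUL -> [-2378]
4. PUSH 69 -> [-2378, 69]
5. DROP -> [-2378]
6. DROP -> []
7. PUSH 75 -> [75]

[75]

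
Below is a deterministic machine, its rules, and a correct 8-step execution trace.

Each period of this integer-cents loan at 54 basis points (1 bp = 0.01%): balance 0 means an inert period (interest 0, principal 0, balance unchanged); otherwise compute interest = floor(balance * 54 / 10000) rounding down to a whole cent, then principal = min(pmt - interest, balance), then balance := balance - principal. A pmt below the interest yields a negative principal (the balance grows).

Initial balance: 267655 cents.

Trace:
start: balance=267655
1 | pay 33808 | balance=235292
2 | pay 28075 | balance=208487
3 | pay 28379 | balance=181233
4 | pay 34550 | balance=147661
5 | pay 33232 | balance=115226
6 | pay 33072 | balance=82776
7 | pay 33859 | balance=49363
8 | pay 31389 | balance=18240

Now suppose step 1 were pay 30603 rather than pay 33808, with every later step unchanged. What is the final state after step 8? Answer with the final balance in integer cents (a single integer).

21568

(re-executing from step 1 with the substitution; state before step 1: balance=267655)
1 | pay 30603 | balance=238497
2 | pay 28075 | balance=211709
3 | pay 28379 | balance=184473
4 | pay 34550 | balance=150919
5 | pay 33232 | balance=118501
6 | pay 33072 | balance=86068
7 | pay 33859 | balance=52673
8 | pay 31389 | balance=21568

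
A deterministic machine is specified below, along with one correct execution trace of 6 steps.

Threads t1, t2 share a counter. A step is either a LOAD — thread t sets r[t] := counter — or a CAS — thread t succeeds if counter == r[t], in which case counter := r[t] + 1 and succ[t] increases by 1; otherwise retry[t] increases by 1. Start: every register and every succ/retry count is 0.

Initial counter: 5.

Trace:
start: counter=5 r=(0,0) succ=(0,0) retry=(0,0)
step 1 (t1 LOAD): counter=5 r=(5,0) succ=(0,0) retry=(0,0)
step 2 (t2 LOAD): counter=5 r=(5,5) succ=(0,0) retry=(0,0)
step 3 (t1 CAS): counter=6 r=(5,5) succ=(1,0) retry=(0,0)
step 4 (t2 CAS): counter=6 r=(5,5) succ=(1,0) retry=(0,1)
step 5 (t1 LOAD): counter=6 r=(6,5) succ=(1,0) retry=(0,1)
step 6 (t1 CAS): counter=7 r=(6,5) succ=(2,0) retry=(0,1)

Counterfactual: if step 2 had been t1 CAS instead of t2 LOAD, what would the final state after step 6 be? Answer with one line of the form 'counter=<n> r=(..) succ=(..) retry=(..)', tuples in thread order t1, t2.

counter=7 r=(6,0) succ=(2,0) retry=(1,1)

(re-executing from step 2 with the substitution; state before step 2: counter=5 r=(5,0) succ=(0,0) retry=(0,0))
step 2 (t1 CAS): counter=6 r=(5,0) succ=(1,0) retry=(0,0)
step 3 (t1 CAS): counter=6 r=(5,0) succ=(1,0) retry=(1,0)
step 4 (t2 CAS): counter=6 r=(5,0) succ=(1,0) retry=(1,1)
step 5 (t1 LOAD): counter=6 r=(6,0) succ=(1,0) retry=(1,1)
step 6 (t1 CAS): counter=7 r=(6,0) succ=(2,0) retry=(1,1)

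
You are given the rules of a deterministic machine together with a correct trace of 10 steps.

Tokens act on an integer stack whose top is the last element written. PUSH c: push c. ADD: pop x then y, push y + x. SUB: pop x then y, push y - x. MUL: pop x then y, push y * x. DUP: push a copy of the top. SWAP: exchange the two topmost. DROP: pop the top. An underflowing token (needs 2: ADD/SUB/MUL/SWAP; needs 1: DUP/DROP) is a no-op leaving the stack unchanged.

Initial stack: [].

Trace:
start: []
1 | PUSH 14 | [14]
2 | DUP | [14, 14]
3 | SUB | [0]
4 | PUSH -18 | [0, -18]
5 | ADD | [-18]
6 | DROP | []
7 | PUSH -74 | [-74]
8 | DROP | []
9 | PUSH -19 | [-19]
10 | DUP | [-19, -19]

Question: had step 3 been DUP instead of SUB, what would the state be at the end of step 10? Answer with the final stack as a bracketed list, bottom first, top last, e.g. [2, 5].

(re-executing from step 3 with the substitution; state before step 3: [14, 14])
3 | DUP | [14, 14, 14]
4 | PUSH -18 | [14, 14, 14, -18]
5 | ADD | [14, 14, -4]
6 | DROP | [14, 14]
7 | PUSH -74 | [14, 14, -74]
8 | DROP | [14, 14]
9 | PUSH -19 | [14, 14, -19]
10 | DUP | [14, 14, -19, -19]

[14, 14, -19, -19]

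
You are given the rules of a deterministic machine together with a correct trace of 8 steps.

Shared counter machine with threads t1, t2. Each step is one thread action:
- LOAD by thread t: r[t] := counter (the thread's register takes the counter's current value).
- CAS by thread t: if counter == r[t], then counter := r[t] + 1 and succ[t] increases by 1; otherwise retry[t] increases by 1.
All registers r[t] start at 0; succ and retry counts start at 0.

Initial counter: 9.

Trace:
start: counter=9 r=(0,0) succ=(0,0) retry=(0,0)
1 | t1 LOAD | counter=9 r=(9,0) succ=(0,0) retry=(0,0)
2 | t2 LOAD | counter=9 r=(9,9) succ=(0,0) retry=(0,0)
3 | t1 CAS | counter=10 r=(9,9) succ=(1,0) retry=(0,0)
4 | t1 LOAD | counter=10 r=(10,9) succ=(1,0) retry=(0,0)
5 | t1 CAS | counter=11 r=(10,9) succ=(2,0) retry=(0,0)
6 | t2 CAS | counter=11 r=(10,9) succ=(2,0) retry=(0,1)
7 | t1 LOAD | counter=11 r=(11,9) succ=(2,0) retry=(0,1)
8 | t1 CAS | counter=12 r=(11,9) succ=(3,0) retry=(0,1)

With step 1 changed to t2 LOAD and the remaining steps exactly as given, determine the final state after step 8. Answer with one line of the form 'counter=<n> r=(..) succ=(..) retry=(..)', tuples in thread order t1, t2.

counter=11 r=(10,9) succ=(2,0) retry=(1,1)

(re-executing from step 1 with the substitution; state before step 1: counter=9 r=(0,0) succ=(0,0) retry=(0,0))
1 | t2 LOAD | counter=9 r=(0,9) succ=(0,0) retry=(0,0)
2 | t2 LOAD | counter=9 r=(0,9) succ=(0,0) retry=(0,0)
3 | t1 CAS | counter=9 r=(0,9) succ=(0,0) retry=(1,0)
4 | t1 LOAD | counter=9 r=(9,9) succ=(0,0) retry=(1,0)
5 | t1 CAS | counter=10 r=(9,9) succ=(1,0) retry=(1,0)
6 | t2 CAS | counter=10 r=(9,9) succ=(1,0) retry=(1,1)
7 | t1 LOAD | counter=10 r=(10,9) succ=(1,0) retry=(1,1)
8 | t1 CAS | counter=11 r=(10,9) succ=(2,0) retry=(1,1)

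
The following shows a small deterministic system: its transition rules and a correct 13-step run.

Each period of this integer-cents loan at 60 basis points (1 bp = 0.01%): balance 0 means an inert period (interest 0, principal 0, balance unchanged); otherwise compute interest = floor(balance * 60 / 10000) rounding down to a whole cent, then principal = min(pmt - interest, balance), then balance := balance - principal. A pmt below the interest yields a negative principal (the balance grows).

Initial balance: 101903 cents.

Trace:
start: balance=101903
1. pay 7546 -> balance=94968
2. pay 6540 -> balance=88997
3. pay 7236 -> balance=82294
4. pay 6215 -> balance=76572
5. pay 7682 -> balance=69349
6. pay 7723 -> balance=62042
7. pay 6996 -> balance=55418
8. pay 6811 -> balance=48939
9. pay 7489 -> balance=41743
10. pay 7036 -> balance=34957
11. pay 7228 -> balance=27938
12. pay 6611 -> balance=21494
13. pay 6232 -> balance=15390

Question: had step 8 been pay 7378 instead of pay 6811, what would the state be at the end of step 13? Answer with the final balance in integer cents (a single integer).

14808

(re-executing from step 8 with the substitution; state before step 8: balance=55418)
8. pay 7378 -> balance=48372
9. pay 7489 -> balance=41173
10. pay 7036 -> balance=34384
11. pay 7228 -> balance=27362
12. pay 6611 -> balance=20915
13. pay 6232 -> balance=14808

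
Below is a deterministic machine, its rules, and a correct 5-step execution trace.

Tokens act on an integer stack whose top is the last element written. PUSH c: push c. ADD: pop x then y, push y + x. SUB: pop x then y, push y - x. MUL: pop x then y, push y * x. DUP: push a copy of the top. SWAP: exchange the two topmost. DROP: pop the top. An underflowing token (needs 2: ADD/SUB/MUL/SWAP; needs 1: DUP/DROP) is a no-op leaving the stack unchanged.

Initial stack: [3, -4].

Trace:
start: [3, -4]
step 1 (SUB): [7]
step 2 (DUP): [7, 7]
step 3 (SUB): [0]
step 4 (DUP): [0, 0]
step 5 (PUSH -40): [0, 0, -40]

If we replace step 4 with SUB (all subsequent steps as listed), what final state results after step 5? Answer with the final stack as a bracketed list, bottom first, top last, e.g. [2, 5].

[0, -40]

(re-executing from step 4 with the substitution; state before step 4: [0])
step 4 (SUB): [0]
step 5 (PUSH -40): [0, -40]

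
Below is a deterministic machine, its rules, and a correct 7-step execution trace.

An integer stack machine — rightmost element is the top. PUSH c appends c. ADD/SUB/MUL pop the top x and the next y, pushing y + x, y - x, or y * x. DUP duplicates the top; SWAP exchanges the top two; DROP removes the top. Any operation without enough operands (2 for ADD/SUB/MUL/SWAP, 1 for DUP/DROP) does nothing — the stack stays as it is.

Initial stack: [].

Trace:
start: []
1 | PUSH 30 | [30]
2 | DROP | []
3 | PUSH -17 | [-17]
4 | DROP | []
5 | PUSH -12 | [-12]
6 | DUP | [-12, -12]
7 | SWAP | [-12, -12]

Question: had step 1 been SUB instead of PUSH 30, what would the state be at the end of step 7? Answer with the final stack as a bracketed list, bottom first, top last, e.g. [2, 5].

[-12, -12]

(re-executing from step 1 with the substitution; state before step 1: [])
1 | SUB | []
2 | DROP | []
3 | PUSH -17 | [-17]
4 | DROP | []
5 | PUSH -12 | [-12]
6 | DUP | [-12, -12]
7 | SWAP | [-12, -12]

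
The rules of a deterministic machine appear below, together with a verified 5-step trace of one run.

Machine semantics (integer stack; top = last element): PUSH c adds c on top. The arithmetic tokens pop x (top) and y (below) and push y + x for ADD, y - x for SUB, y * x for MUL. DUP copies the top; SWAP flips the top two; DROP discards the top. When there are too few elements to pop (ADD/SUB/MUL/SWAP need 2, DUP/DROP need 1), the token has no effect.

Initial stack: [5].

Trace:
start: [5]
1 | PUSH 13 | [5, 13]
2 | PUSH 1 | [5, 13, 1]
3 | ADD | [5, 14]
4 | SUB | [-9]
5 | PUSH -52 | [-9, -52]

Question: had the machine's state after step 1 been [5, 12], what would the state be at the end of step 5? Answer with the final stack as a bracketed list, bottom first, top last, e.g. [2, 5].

[-8, -52]

state after step 1 := [5, 12]
2 | PUSH 1 | [5, 12, 1]
3 | ADD | [5, 13]
4 | SUB | [-8]
5 | PUSH -52 | [-8, -52]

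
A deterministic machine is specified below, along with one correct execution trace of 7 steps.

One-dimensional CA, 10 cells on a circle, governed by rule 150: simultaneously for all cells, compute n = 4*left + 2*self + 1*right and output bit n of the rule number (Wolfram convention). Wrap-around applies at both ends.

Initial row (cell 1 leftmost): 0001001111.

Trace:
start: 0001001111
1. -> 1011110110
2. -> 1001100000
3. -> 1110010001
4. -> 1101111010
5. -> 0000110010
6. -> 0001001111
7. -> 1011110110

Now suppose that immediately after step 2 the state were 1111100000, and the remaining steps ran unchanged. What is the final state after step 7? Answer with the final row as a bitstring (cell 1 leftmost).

0010011011

state after step 2 := 1111100000
3. -> 0111010001
4. -> 0010011011
5. -> 1111100000
6. -> 0111010001
7. -> 0010011011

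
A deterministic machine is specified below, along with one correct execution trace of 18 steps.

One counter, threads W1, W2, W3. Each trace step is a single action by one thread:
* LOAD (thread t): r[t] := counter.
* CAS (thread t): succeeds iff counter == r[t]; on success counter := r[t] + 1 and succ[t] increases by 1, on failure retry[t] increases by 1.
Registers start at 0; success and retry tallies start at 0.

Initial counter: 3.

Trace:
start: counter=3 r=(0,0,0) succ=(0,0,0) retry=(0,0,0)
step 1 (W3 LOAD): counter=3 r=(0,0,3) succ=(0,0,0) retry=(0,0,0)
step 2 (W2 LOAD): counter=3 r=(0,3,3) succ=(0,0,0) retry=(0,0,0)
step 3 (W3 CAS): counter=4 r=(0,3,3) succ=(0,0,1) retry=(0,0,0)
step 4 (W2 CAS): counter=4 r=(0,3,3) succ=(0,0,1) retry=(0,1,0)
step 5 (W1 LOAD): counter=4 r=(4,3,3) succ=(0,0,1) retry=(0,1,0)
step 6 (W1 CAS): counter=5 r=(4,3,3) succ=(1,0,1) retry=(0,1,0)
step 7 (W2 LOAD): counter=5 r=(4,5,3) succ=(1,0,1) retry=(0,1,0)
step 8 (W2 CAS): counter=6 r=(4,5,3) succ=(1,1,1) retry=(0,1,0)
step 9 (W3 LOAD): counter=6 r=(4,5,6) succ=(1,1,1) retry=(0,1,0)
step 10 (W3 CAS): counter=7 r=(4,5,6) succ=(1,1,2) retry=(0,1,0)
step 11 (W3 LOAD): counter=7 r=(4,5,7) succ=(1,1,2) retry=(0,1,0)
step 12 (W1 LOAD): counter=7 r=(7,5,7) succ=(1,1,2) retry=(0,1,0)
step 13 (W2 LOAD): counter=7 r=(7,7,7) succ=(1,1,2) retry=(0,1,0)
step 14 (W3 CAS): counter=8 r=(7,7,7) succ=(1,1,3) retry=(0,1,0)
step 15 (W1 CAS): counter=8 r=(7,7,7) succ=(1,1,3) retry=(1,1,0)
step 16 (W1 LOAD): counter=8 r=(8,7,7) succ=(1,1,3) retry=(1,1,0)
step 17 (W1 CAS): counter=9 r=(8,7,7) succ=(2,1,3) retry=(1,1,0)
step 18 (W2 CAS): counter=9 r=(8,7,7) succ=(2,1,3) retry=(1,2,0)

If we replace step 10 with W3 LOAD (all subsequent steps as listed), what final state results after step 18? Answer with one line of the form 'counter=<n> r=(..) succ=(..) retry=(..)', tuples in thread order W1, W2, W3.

counter=8 r=(7,6,6) succ=(2,1,2) retry=(1,2,0)

(re-executing from step 10 with the substitution; state before step 10: counter=6 r=(4,5,6) succ=(1,1,1) retry=(0,1,0))
step 10 (W3 LOAD): counter=6 r=(4,5,6) succ=(1,1,1) retry=(0,1,0)
step 11 (W3 LOAD): counter=6 r=(4,5,6) succ=(1,1,1) retry=(0,1,0)
step 12 (W1 LOAD): counter=6 r=(6,5,6) succ=(1,1,1) retry=(0,1,0)
step 13 (W2 LOAD): counter=6 r=(6,6,6) succ=(1,1,1) retry=(0,1,0)
step 14 (W3 CAS): counter=7 r=(6,6,6) succ=(1,1,2) retry=(0,1,0)
step 15 (W1 CAS): counter=7 r=(6,6,6) succ=(1,1,2) retry=(1,1,0)
step 16 (W1 LOAD): counter=7 r=(7,6,6) succ=(1,1,2) retry=(1,1,0)
step 17 (W1 CAS): counter=8 r=(7,6,6) succ=(2,1,2) retry=(1,1,0)
step 18 (W2 CAS): counter=8 r=(7,6,6) succ=(2,1,2) retry=(1,2,0)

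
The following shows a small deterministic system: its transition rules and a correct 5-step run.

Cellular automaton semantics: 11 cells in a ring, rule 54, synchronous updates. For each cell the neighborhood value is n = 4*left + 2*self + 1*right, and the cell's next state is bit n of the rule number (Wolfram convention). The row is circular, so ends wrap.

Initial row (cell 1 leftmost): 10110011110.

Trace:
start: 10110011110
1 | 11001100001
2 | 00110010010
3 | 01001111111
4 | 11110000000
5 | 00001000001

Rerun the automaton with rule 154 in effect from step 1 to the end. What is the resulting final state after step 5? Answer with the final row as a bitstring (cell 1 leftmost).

11111000010

(re-executing steps 1..5 under rule 154; state before step 1: 10110011110)
1 | 00101111100
2 | 01001111010
3 | 10111110001
4 | 00111101011
5 | 11111000010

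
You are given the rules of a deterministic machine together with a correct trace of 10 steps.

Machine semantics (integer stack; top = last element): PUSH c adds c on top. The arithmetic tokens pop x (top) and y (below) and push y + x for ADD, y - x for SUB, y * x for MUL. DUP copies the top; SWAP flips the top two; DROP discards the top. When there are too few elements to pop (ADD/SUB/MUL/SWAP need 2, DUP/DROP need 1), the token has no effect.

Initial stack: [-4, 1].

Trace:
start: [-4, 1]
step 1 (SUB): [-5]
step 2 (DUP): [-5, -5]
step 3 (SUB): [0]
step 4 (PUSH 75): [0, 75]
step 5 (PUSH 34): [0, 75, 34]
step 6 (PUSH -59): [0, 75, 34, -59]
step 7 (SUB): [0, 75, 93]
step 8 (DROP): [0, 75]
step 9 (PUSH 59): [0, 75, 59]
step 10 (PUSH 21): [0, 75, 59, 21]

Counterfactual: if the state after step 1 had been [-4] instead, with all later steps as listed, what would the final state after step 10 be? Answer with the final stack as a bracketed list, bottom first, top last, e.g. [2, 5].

state after step 1 := [-4]
step 2 (DUP): [-4, -4]
step 3 (SUB): [0]
step 4 (PUSH 75): [0, 75]
step 5 (PUSH 34): [0, 75, 34]
step 6 (PUSH -59): [0, 75, 34, -59]
step 7 (SUB): [0, 75, 93]
step 8 (DROP): [0, 75]
step 9 (PUSH 59): [0, 75, 59]
step 10 (PUSH 21): [0, 75, 59, 21]

[0, 75, 59, 21]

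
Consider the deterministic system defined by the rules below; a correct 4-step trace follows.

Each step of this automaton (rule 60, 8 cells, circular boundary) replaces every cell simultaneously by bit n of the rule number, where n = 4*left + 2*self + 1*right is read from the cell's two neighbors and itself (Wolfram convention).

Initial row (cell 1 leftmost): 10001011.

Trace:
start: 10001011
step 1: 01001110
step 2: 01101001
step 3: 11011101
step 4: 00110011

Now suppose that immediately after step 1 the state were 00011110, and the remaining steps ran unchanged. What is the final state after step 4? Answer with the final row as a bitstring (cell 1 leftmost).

state after step 1 := 00011110
step 2: 00010001
step 3: 10011001
step 4: 01010101

01010101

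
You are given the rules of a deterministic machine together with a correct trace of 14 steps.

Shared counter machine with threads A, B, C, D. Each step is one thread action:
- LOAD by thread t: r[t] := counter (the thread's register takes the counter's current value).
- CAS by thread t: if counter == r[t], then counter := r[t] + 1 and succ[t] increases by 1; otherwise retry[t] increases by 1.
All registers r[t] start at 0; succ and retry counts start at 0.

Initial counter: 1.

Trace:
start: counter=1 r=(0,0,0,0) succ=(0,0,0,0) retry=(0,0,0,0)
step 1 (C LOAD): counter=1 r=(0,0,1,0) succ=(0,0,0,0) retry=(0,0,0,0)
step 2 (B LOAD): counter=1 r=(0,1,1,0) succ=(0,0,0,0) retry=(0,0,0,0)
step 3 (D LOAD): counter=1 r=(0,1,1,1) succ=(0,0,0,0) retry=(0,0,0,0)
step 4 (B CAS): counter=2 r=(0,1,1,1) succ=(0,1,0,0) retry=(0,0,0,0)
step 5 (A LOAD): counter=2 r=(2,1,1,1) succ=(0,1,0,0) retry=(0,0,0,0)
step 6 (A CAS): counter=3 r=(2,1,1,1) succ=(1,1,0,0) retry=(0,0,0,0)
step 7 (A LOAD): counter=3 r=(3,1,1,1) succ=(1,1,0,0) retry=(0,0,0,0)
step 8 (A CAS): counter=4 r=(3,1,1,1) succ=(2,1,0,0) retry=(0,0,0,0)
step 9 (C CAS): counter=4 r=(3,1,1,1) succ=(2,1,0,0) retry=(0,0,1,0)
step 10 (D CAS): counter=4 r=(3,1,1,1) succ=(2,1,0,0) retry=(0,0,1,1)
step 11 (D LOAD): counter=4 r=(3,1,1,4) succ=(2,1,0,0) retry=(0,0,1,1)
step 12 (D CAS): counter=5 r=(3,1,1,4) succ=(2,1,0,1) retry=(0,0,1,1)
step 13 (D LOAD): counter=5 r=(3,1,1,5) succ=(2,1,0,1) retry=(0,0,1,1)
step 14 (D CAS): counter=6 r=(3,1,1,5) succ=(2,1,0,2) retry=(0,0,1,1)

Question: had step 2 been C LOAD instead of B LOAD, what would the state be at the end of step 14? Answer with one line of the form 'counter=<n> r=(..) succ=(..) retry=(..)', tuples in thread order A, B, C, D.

(re-executing from step 2 with the substitution; state before step 2: counter=1 r=(0,0,1,0) succ=(0,0,0,0) retry=(0,0,0,0))
step 2 (C LOAD): counter=1 r=(0,0,1,0) succ=(0,0,0,0) retry=(0,0,0,0)
step 3 (D LOAD): counter=1 r=(0,0,1,1) succ=(0,0,0,0) retry=(0,0,0,0)
step 4 (B CAS): counter=1 r=(0,0,1,1) succ=(0,0,0,0) retry=(0,1,0,0)
step 5 (A LOAD): counter=1 r=(1,0,1,1) succ=(0,0,0,0) retry=(0,1,0,0)
step 6 (A CAS): counter=2 r=(1,0,1,1) succ=(1,0,0,0) retry=(0,1,0,0)
step 7 (A LOAD): counter=2 r=(2,0,1,1) succ=(1,0,0,0) retry=(0,1,0,0)
step 8 (A CAS): counter=3 r=(2,0,1,1) succ=(2,0,0,0) retry=(0,1,0,0)
step 9 (C CAS): counter=3 r=(2,0,1,1) succ=(2,0,0,0) retry=(0,1,1,0)
step 10 (D CAS): counter=3 r=(2,0,1,1) succ=(2,0,0,0) retry=(0,1,1,1)
step 11 (D LOAD): counter=3 r=(2,0,1,3) succ=(2,0,0,0) retry=(0,1,1,1)
step 12 (D CAS): counter=4 r=(2,0,1,3) succ=(2,0,0,1) retry=(0,1,1,1)
step 13 (D LOAD): counter=4 r=(2,0,1,4) succ=(2,0,0,1) retry=(0,1,1,1)
step 14 (D CAS): counter=5 r=(2,0,1,4) succ=(2,0,0,2) retry=(0,1,1,1)

counter=5 r=(2,0,1,4) succ=(2,0,0,2) retry=(0,1,1,1)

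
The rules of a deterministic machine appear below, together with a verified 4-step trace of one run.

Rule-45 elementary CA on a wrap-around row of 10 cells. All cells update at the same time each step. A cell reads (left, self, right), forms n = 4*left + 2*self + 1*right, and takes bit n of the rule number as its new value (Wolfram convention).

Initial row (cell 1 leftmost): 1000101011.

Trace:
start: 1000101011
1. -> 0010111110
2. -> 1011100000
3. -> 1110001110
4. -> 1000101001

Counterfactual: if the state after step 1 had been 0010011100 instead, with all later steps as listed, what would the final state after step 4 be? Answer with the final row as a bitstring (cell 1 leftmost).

1100011111

state after step 1 := 0010011100
2. -> 1010010001
3. -> 0110010101
4. -> 1100011111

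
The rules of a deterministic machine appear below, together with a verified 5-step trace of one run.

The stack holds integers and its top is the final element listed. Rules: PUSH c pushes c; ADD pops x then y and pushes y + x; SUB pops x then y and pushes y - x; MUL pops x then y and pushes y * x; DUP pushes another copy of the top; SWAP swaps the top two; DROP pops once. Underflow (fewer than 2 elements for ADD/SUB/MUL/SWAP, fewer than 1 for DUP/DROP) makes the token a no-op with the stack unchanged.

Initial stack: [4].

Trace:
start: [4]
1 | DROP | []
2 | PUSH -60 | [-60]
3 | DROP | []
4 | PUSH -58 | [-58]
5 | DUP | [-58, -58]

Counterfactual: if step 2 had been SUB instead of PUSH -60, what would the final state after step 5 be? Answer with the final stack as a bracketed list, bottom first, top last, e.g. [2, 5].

(re-executing from step 2 with the substitution; state before step 2: [])
2 | SUB | []
3 | DROP | []
4 | PUSH -58 | [-58]
5 | DUP | [-58, -58]

[-58, -58]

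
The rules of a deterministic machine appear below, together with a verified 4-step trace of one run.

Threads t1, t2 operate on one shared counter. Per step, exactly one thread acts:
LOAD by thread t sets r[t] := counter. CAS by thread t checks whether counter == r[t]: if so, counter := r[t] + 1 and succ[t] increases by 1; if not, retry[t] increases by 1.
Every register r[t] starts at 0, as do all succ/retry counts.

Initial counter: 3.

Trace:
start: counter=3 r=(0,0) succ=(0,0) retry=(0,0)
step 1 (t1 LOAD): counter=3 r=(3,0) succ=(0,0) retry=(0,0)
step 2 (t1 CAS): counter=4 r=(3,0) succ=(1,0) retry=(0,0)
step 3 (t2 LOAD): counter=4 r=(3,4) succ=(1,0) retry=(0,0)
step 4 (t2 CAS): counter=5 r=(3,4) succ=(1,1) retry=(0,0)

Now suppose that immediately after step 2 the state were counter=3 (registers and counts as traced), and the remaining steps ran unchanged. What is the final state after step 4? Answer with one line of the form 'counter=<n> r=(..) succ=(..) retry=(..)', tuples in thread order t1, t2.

counter=4 r=(3,3) succ=(1,1) retry=(0,0)

state after step 2 := counter=3 r=(3,0) succ=(1,0) retry=(0,0)
step 3 (t2 LOAD): counter=3 r=(3,3) succ=(1,0) retry=(0,0)
step 4 (t2 CAS): counter=4 r=(3,3) succ=(1,1) retry=(0,0)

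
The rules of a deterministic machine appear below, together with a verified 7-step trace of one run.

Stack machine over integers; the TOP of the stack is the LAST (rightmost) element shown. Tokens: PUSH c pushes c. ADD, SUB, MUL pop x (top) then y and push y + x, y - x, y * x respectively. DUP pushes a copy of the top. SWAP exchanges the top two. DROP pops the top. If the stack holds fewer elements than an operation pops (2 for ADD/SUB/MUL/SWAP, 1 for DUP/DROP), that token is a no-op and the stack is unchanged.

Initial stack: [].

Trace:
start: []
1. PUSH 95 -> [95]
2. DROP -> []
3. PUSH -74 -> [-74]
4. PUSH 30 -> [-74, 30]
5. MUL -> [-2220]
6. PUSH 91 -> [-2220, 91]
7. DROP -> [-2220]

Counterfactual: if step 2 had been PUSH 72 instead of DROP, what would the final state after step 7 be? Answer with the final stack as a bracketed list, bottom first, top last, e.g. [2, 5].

(re-executing from step 2 with the substitution; state before step 2: [95])
2. PUSH 72 -> [95, 72]
3. PUSH -74 -> [95, 72, -74]
4. PUSH 30 -> [95, 72, -74, 30]
5. MUL -> [95, 72, -2220]
6. PUSH 91 -> [95, 72, -2220, 91]
7. DROP -> [95, 72, -2220]

[95, 72, -2220]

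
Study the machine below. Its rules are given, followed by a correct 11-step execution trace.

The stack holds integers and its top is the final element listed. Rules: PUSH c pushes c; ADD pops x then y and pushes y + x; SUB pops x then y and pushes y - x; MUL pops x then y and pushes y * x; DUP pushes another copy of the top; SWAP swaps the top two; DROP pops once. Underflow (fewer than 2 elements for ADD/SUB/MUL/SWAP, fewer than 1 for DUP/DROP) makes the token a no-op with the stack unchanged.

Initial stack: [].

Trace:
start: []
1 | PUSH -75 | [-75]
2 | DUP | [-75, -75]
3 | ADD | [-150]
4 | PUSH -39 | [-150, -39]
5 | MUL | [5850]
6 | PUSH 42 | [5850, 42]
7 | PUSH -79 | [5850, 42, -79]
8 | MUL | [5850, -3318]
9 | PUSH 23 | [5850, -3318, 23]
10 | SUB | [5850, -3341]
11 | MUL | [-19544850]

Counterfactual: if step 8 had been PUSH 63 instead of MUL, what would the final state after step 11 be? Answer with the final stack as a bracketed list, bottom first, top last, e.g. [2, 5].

(re-executing from step 8 with the substitution; state before step 8: [5850, 42, -79])
8 | PUSH 63 | [5850, 42, -79, 63]
9 | PUSH 23 | [5850, 42, -79, 63, 23]
10 | SUB | [5850, 42, -79, 40]
11 | MUL | [5850, 42, -3160]

[5850, 42, -3160]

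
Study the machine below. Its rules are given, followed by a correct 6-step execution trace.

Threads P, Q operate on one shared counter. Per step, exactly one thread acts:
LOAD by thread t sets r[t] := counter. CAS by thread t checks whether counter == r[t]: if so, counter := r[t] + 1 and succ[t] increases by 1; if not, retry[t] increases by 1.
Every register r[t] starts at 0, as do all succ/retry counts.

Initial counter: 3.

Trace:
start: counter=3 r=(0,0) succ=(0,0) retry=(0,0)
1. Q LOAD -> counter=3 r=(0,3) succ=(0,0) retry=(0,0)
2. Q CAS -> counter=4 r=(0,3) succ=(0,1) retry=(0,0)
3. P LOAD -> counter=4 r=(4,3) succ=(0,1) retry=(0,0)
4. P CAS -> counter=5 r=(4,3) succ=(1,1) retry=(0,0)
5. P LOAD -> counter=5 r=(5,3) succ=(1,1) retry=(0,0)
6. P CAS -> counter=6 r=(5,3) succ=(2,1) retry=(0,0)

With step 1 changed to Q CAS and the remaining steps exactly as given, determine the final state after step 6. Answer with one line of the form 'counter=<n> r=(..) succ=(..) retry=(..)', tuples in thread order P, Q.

counter=5 r=(4,0) succ=(2,0) retry=(0,2)

(re-executing from step 1 with the substitution; state before step 1: counter=3 r=(0,0) succ=(0,0) retry=(0,0))
1. Q CAS -> counter=3 r=(0,0) succ=(0,0) retry=(0,1)
2. Q CAS -> counter=3 r=(0,0) succ=(0,0) retry=(0,2)
3. P LOAD -> counter=3 r=(3,0) succ=(0,0) retry=(0,2)
4. P CAS -> counter=4 r=(3,0) succ=(1,0) retry=(0,2)
5. P LOAD -> counter=4 r=(4,0) succ=(1,0) retry=(0,2)
6. P CAS -> counter=5 r=(4,0) succ=(2,0) retry=(0,2)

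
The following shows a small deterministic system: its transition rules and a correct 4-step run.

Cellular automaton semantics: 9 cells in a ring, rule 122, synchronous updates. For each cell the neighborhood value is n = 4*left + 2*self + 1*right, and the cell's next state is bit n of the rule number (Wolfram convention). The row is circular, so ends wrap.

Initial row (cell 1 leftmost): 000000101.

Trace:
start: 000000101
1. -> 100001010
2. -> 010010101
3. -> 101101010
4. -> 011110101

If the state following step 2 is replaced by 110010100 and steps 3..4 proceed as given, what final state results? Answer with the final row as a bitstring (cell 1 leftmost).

state after step 2 := 110010100
3. -> 111101011
4. -> 000110110

000110110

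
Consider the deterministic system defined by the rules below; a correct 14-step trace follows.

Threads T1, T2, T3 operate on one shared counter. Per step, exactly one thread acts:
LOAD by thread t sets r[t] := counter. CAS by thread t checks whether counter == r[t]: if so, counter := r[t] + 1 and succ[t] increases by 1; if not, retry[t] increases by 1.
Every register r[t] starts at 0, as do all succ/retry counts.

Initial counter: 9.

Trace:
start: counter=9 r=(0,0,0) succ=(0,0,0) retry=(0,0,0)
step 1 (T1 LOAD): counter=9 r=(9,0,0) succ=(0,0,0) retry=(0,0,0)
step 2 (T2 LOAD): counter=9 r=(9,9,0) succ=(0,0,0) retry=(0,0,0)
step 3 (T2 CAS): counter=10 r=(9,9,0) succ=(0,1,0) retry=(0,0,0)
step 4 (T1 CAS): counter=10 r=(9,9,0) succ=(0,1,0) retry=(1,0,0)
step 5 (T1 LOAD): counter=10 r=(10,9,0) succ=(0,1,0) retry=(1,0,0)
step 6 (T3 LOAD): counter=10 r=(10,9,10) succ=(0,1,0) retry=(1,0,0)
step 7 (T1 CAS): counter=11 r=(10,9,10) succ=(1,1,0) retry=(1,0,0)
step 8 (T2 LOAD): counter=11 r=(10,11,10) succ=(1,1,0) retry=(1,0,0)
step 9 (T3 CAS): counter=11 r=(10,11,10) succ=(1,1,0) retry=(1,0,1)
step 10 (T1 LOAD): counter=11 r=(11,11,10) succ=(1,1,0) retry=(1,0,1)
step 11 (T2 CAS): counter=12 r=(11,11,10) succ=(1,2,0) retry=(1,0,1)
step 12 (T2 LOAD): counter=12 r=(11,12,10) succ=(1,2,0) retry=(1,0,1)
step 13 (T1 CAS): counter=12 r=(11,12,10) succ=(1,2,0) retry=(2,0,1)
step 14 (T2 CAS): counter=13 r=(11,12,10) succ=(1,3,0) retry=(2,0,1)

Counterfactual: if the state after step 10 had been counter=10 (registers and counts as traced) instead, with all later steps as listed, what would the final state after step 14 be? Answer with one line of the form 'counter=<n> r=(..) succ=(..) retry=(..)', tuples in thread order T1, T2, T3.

counter=11 r=(11,10,10) succ=(1,2,0) retry=(2,1,1)

state after step 10 := counter=10 r=(11,11,10) succ=(1,1,0) retry=(1,0,1)
step 11 (T2 CAS): counter=10 r=(11,11,10) succ=(1,1,0) retry=(1,1,1)
step 12 (T2 LOAD): counter=10 r=(11,10,10) succ=(1,1,0) retry=(1,1,1)
step 13 (T1 CAS): counter=10 r=(11,10,10) succ=(1,1,0) retry=(2,1,1)
step 14 (T2 CAS): counter=11 r=(11,10,10) succ=(1,2,0) retry=(2,1,1)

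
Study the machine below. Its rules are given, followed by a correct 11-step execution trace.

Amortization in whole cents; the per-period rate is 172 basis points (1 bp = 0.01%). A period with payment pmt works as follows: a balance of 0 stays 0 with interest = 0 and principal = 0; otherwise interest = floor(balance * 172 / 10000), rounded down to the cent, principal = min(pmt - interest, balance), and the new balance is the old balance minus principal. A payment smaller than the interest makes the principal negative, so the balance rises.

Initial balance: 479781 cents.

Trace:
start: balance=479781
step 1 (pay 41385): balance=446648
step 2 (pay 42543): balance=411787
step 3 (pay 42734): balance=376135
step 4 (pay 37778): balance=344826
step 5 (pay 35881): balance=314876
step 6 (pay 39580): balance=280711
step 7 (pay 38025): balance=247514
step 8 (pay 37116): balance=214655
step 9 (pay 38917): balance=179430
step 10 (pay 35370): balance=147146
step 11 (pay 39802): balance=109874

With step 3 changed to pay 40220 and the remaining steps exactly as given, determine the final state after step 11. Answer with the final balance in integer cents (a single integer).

(re-executing from step 3 with the substitution; state before step 3: balance=411787)
step 3 (pay 40220): balance=378649
step 4 (pay 37778): balance=347383
step 5 (pay 35881): balance=317476
step 6 (pay 39580): balance=283356
step 7 (pay 38025): balance=250204
step 8 (pay 37116): balance=217391
step 9 (pay 38917): balance=182213
step 10 (pay 35370): balance=149977
step 11 (pay 39802): balance=112754

112754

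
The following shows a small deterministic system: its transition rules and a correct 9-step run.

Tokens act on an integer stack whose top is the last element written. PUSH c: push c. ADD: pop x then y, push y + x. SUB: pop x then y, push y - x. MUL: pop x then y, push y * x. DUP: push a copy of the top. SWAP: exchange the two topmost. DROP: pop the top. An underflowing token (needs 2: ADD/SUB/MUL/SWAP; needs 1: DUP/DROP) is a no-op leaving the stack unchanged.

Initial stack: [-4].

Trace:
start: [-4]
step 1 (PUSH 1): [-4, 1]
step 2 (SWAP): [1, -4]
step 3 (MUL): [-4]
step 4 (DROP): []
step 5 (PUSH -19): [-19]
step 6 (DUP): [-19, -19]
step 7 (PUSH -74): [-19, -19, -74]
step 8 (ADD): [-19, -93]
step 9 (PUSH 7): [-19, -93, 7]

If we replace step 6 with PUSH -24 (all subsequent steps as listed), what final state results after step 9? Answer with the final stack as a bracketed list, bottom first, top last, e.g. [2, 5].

[-19, -98, 7]

(re-executing from step 6 with the substitution; state before step 6: [-19])
step 6 (PUSH -24): [-19, -24]
step 7 (PUSH -74): [-19, -24, -74]
step 8 (ADD): [-19, -98]
step 9 (PUSH 7): [-19, -98, 7]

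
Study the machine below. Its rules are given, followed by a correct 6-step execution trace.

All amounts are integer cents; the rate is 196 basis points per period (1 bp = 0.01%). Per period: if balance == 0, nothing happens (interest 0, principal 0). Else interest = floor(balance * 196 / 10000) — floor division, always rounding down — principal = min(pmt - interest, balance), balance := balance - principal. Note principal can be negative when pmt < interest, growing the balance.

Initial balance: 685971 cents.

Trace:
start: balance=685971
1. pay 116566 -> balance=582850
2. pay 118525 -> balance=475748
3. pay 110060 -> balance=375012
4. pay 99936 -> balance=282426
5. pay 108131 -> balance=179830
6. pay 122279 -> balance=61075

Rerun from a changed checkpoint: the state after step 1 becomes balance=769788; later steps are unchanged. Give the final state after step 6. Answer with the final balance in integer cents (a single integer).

state after step 1 := balance=769788
2. pay 118525 -> balance=666350
3. pay 110060 -> balance=569350
4. pay 99936 -> balance=480573
5. pay 108131 -> balance=381861
6. pay 122279 -> balance=267066

267066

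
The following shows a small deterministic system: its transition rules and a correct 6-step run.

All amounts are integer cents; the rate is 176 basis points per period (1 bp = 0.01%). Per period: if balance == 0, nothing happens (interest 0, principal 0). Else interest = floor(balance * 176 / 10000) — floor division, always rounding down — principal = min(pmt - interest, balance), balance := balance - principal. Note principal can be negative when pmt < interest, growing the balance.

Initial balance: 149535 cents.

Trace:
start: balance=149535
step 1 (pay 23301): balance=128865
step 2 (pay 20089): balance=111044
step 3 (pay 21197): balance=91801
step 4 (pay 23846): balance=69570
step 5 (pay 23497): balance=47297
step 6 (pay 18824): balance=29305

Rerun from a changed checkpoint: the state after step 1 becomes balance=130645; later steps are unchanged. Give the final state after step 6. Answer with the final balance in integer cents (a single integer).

state after step 1 := balance=130645
step 2 (pay 20089): balance=112855
step 3 (pay 21197): balance=93644
step 4 (pay 23846): balance=71446
step 5 (pay 23497): balance=49206
step 6 (pay 18824): balance=31248

31248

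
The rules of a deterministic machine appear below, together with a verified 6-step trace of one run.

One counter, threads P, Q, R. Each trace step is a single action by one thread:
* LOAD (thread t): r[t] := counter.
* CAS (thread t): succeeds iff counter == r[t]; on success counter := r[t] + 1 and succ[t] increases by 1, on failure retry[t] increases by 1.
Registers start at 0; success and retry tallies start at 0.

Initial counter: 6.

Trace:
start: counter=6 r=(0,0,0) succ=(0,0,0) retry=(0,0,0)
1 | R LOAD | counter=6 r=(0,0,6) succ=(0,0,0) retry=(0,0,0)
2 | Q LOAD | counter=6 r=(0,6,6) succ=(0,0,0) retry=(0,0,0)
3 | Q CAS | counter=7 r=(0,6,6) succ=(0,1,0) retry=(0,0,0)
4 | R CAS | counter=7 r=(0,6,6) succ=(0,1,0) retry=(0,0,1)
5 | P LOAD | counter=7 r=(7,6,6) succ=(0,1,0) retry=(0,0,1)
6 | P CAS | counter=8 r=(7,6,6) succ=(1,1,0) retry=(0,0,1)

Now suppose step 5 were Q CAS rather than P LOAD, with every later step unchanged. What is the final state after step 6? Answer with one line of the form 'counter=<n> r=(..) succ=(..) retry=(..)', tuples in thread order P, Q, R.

(re-executing from step 5 with the substitution; state before step 5: counter=7 r=(0,6,6) succ=(0,1,0) retry=(0,0,1))
5 | Q CAS | counter=7 r=(0,6,6) succ=(0,1,0) retry=(0,1,1)
6 | P CAS | counter=7 r=(0,6,6) succ=(0,1,0) retry=(1,1,1)

counter=7 r=(0,6,6) succ=(0,1,0) retry=(1,1,1)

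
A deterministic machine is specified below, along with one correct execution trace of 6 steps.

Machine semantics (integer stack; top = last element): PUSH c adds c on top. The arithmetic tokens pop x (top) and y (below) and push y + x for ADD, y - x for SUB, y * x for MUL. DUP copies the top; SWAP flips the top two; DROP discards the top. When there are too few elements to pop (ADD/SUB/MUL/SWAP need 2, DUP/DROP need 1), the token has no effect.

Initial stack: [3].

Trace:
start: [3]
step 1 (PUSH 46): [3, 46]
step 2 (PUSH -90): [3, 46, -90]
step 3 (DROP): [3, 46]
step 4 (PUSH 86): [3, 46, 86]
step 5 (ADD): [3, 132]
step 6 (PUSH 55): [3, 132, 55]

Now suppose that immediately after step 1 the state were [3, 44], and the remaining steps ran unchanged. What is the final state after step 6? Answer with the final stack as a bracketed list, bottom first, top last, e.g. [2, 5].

state after step 1 := [3, 44]
step 2 (PUSH -90): [3, 44, -90]
step 3 (DROP): [3, 44]
step 4 (PUSH 86): [3, 44, 86]
step 5 (ADD): [3, 130]
step 6 (PUSH 55): [3, 130, 55]

[3, 130, 55]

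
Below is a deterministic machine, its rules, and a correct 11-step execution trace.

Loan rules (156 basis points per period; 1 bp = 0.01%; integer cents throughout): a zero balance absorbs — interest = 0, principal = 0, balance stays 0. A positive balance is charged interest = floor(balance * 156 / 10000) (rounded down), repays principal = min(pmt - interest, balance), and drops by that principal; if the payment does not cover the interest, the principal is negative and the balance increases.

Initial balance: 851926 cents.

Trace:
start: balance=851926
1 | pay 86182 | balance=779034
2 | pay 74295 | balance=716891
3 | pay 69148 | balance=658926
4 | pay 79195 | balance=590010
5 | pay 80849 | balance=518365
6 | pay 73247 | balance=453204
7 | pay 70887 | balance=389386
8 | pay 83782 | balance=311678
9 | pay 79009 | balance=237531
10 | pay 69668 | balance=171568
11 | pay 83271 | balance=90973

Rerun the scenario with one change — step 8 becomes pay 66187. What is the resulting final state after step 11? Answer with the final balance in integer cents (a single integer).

(re-executing from step 8 with the substitution; state before step 8: balance=389386)
8 | pay 66187 | balance=329273
9 | pay 79009 | balance=255400
10 | pay 69668 | balance=189716
11 | pay 83271 | balance=109404

109404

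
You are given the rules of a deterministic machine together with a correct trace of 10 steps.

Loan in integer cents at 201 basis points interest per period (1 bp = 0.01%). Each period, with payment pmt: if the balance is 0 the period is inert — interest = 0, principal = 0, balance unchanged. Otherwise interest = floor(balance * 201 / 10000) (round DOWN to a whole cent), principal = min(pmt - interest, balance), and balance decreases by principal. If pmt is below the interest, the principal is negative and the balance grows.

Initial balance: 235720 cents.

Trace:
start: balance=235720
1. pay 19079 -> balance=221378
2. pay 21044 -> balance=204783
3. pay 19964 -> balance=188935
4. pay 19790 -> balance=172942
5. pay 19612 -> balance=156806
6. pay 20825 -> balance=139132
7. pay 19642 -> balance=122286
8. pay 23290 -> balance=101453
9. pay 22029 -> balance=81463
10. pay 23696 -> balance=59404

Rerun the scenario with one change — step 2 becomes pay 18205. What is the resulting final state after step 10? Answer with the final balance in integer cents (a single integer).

(re-executing from step 2 with the substitution; state before step 2: balance=221378)
2. pay 18205 -> balance=207622
3. pay 19964 -> balance=191831
4. pay 19790 -> balance=175896
5. pay 19612 -> balance=159819
6. pay 20825 -> balance=142206
7. pay 19642 -> balance=125422
8. pay 23290 -> balance=104652
9. pay 22029 -> balance=84726
10. pay 23696 -> balance=62732

62732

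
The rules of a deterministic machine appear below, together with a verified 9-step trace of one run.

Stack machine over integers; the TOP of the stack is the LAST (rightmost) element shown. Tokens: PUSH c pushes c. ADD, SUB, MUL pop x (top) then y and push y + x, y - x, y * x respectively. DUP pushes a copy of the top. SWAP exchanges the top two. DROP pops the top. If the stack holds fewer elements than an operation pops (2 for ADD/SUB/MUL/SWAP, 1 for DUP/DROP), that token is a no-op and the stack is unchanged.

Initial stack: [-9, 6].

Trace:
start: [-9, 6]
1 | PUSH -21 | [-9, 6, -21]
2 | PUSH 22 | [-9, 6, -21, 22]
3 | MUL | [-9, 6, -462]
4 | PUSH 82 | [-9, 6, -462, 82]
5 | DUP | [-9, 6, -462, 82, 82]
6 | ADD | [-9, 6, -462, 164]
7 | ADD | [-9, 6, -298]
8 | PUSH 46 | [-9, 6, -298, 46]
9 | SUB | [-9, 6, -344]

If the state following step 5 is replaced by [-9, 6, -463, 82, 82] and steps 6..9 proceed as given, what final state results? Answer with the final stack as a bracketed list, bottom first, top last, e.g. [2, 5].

[-9, 6, -345]

state after step 5 := [-9, 6, -463, 82, 82]
6 | ADD | [-9, 6, -463, 164]
7 | ADD | [-9, 6, -299]
8 | PUSH 46 | [-9, 6, -299, 46]
9 | SUB | [-9, 6, -345]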